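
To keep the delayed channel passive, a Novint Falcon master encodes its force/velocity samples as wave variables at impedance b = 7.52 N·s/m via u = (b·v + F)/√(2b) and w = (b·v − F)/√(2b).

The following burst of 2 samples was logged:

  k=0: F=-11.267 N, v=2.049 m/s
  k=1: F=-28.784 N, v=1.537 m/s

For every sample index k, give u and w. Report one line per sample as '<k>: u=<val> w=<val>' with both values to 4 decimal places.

k=0: b·v=7.52×2.049=15.4085; √(2b)=3.8781; u=(15.4085+(-11.267))/3.8781=1.0679, w=(15.4085−(-11.267))/3.8781=6.8784
k=1: b·v=7.52×1.537=11.5582; √(2b)=3.8781; u=(11.5582+(-28.784))/3.8781=-4.4418, w=(11.5582−(-28.784))/3.8781=10.4025

0: u=1.0679 w=6.8784
1: u=-4.4418 w=10.4025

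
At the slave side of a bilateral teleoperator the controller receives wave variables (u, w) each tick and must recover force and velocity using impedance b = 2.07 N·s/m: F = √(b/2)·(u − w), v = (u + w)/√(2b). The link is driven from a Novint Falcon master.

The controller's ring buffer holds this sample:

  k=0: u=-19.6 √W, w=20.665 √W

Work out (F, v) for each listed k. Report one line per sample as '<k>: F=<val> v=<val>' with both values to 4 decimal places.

0: F=-40.9636 v=0.5234

k=0: u−w=-40.2650, u+w=1.0650; √(b/2)=1.0173, √(2b)=2.0347; F=1.0173×(-40.265)=-40.9636, v=1.0650/2.0347=0.5234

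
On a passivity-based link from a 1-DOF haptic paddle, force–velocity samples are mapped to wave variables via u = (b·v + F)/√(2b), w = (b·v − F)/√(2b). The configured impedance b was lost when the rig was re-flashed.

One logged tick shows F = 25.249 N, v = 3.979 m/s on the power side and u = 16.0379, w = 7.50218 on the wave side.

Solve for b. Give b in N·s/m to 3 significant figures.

u + w = 23.54008;  u + w = √(2b)·v, so √(2b) = 23.54008/3.979 = 5.91608.
b = (√(2b))²/2 = 35.00000/2 = 17.50000.
(Check via u − w = 2F/√(2b): u − w = 8.53572, 2F/√(2b) = 8.53572.)

b = 17.5 N·s/m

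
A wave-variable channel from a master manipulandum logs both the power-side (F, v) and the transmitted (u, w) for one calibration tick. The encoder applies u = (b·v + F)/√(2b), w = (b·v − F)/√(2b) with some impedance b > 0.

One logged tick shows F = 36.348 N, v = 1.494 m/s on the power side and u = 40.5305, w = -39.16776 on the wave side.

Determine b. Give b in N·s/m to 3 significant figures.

u + w = 1.36274;  u + w = √(2b)·v, so √(2b) = 1.36274/1.494 = 0.91214.
b = (√(2b))²/2 = 0.83200/2 = 0.41600.
(Check via u − w = 2F/√(2b): u − w = 79.69826, 2F/√(2b) = 79.69813.)

b = 0.416 N·s/m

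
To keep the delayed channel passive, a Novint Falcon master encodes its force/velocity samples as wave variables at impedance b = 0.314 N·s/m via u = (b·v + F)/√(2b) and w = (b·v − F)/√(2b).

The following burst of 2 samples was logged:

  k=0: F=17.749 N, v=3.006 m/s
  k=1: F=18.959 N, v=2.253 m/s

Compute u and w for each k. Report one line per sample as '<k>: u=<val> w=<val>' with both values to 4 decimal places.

0: u=23.5883 w=-21.2061
1: u=24.8168 w=-23.0314

k=0: b·v=0.314×3.006=0.9439; √(2b)=0.7925; u=(0.9439+17.749)/0.7925=23.5883, w=(0.9439−17.749)/0.7925=-21.2061
k=1: b·v=0.314×2.253=0.7074; √(2b)=0.7925; u=(0.7074+18.959)/0.7925=24.8168, w=(0.7074−18.959)/0.7925=-23.0314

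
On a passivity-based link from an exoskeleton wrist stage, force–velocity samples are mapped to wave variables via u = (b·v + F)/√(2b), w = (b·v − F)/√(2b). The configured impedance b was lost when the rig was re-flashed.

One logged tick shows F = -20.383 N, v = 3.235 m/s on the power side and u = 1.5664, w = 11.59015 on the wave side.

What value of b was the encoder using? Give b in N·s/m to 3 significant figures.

b = 8.27 N·s/m

u + w = 13.15655;  u + w = √(2b)·v, so √(2b) = 13.15655/3.235 = 4.06694.
b = (√(2b))²/2 = 16.54000/2 = 8.27000.
(Check via u − w = 2F/√(2b): u − w = -10.02375, 2F/√(2b) = -10.02375.)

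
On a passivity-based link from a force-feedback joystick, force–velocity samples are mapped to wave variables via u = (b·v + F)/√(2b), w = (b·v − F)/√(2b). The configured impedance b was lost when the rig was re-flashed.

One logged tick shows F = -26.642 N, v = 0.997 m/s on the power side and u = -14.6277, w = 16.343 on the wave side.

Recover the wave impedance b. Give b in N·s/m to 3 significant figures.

b = 1.48 N·s/m

u + w = 1.71530;  u + w = √(2b)·v, so √(2b) = 1.71530/0.997 = 1.72046.
b = (√(2b))²/2 = 2.95999/2 = 1.47999.
(Check via u − w = 2F/√(2b): u − w = -30.97070, 2F/√(2b) = -30.97076.)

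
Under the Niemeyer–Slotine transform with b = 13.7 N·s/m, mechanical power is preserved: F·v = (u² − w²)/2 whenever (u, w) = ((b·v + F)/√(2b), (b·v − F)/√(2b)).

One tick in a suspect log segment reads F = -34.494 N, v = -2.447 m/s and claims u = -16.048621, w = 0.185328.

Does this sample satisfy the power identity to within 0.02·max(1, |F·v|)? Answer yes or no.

no

F·v = (-34.494)×(-2.447) = 84.406818 W.
(u² − w²)/2 = (257.558236 − 0.034346)/2 = 128.761945 W.
|Δ| = 44.355127;  2% of max(1, |F·v|) = 1.688136.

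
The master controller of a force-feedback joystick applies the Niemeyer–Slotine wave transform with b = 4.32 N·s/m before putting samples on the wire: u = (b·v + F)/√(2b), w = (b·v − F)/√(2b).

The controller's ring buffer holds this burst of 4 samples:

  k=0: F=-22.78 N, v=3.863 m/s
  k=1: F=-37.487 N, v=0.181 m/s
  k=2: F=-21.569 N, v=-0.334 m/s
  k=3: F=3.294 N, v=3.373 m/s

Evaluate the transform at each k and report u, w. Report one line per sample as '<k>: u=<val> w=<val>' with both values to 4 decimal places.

k=0: b·v=4.32×3.863=16.6882; √(2b)=2.9394; u=(16.6882+(-22.78))/2.9394=-2.0725, w=(16.6882−(-22.78))/2.9394=13.4273
k=1: b·v=4.32×0.181=0.7819; √(2b)=2.9394; u=(0.7819+(-37.487))/2.9394=-12.4873, w=(0.7819−(-37.487))/2.9394=13.0194
k=2: b·v=4.32×(-0.334)=-1.4429; √(2b)=2.9394; u=(-1.4429+(-21.569))/2.9394=-7.8288, w=(-1.4429−(-21.569))/2.9394=6.8470
k=3: b·v=4.32×3.373=14.5714; √(2b)=2.9394; u=(14.5714+3.294)/2.9394=6.0779, w=(14.5714−3.294)/2.9394=3.8366

0: u=-2.0725 w=13.4273
1: u=-12.4873 w=13.0194
2: u=-7.8288 w=6.8470
3: u=6.0779 w=3.8366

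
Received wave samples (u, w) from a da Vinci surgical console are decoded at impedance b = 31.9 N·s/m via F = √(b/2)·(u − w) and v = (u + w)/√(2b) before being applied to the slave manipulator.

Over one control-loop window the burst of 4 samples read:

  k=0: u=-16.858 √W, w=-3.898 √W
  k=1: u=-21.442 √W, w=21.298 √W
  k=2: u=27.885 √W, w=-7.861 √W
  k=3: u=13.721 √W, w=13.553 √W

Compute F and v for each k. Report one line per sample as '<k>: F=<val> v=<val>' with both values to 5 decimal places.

0: F=-51.75894 v=-2.59856
1: F=-170.69267 v=-0.01803
2: F=142.76041 v=2.50692
3: F=0.67095 v=3.41459

k=0: u−w=-12.96000, u+w=-20.75600; √(b/2)=3.99375, √(2b)=7.98749; F=3.99375×(-12.96)=-51.75894, v=-20.75600/7.98749=-2.59856
k=1: u−w=-42.74000, u+w=-0.14400; √(b/2)=3.99375, √(2b)=7.98749; F=3.99375×(-42.74)=-170.69267, v=-0.14400/7.98749=-0.01803
k=2: u−w=35.74600, u+w=20.02400; √(b/2)=3.99375, √(2b)=7.98749; F=3.99375×35.746=142.76041, v=20.02400/7.98749=2.50692
k=3: u−w=0.16800, u+w=27.27400; √(b/2)=3.99375, √(2b)=7.98749; F=3.99375×0.168=0.67095, v=27.27400/7.98749=3.41459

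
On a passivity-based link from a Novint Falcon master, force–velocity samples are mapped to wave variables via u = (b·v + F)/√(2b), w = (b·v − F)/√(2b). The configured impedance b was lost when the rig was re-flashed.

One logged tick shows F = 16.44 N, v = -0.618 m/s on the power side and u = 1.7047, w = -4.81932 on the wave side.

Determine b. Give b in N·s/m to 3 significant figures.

b = 12.7 N·s/m

u + w = -3.1146;  u + w = √(2b)·v, so √(2b) = -3.1146/(-0.618) = 5.0398.
b = (√(2b))²/2 = 25.4000/2 = 12.7000.
(Check via u − w = 2F/√(2b): u − w = 6.5240, 2F/√(2b) = 6.5240.)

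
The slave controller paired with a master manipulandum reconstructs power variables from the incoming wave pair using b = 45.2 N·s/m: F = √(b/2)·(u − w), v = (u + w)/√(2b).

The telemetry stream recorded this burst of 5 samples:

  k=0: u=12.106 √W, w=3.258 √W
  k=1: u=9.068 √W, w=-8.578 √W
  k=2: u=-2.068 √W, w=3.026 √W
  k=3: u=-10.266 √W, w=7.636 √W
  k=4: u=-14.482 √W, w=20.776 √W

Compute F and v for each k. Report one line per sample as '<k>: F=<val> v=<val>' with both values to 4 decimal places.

0: F=42.0629 v=1.6159
1: F=83.8881 v=0.0515
2: F=-24.2166 v=0.1008
3: F=-85.1051 v=-0.2766
4: F=-167.6146 v=0.6620

k=0: u−w=8.8480, u+w=15.3640; √(b/2)=4.7539, √(2b)=9.5079; F=4.7539×8.848=42.0629, v=15.3640/9.5079=1.6159
k=1: u−w=17.6460, u+w=0.4900; √(b/2)=4.7539, √(2b)=9.5079; F=4.7539×17.646=83.8881, v=0.4900/9.5079=0.0515
k=2: u−w=-5.0940, u+w=0.9580; √(b/2)=4.7539, √(2b)=9.5079; F=4.7539×(-5.094)=-24.2166, v=0.9580/9.5079=0.1008
k=3: u−w=-17.9020, u+w=-2.6300; √(b/2)=4.7539, √(2b)=9.5079; F=4.7539×(-17.902)=-85.1051, v=-2.6300/9.5079=-0.2766
k=4: u−w=-35.2580, u+w=6.2940; √(b/2)=4.7539, √(2b)=9.5079; F=4.7539×(-35.258)=-167.6146, v=6.2940/9.5079=0.6620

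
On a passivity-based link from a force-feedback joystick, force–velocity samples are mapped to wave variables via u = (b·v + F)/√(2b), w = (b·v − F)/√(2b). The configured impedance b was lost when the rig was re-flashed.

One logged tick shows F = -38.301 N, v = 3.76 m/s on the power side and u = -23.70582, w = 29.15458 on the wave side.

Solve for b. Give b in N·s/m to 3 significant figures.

u + w = 5.44876;  u + w = √(2b)·v, so √(2b) = 5.44876/3.76 = 1.44914.
b = (√(2b))²/2 = 2.10000/2 = 1.05000.
(Check via u − w = 2F/√(2b): u − w = -52.86040, 2F/√(2b) = -52.86038.)

b = 1.05 N·s/m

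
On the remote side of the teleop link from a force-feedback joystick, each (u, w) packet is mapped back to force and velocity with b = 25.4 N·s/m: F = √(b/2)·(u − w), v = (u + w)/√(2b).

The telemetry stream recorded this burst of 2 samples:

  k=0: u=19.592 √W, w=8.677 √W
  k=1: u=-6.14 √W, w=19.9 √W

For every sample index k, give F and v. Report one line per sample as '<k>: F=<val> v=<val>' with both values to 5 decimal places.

k=0: u−w=10.91500, u+w=28.26900; √(b/2)=3.56371, √(2b)=7.12741; F=3.56371×10.915=38.89785, v=28.26900/7.12741=3.96624
k=1: u−w=-26.04000, u+w=13.76000; √(b/2)=3.56371, √(2b)=7.12741; F=3.56371×(-26.04)=-92.79890, v=13.76000/7.12741=1.93057

0: F=38.89785 v=3.96624
1: F=-92.79890 v=1.93057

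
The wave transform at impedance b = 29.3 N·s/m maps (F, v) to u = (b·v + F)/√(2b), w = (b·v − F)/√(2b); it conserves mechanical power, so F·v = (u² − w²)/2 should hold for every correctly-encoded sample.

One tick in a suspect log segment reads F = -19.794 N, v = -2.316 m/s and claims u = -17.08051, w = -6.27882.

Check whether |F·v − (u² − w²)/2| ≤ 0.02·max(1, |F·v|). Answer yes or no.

F·v = (-19.794)×(-2.316) = 45.8429 W.
(u² − w²)/2 = (291.7438 − 39.4236)/2 = 126.1601 W.
|Δ| = 80.3172;  2% of max(1, |F·v|) = 0.9169.

no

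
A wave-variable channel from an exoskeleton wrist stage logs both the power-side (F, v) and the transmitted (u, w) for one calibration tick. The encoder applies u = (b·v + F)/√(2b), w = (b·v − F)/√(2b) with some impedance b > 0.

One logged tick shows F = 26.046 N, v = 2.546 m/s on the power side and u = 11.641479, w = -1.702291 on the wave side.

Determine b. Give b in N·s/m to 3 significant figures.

u + w = 9.939188;  u + w = √(2b)·v, so √(2b) = 9.939188/2.546 = 3.903844.
b = (√(2b))²/2 = 15.240002/2 = 7.620001.
(Check via u − w = 2F/√(2b): u − w = 13.343770, 2F/√(2b) = 13.343769.)

b = 7.62 N·s/m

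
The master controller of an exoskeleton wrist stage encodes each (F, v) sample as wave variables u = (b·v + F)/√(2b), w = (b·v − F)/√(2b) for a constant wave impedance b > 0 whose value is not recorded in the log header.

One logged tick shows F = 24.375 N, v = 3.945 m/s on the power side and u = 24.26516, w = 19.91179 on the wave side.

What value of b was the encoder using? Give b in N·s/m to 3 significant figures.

u + w = 44.1770;  u + w = √(2b)·v, so √(2b) = 44.1770/3.945 = 11.1982.
b = (√(2b))²/2 = 125.4000/2 = 62.7000.
(Check via u − w = 2F/√(2b): u − w = 4.3534, 2F/√(2b) = 4.3534.)

b = 62.7 N·s/m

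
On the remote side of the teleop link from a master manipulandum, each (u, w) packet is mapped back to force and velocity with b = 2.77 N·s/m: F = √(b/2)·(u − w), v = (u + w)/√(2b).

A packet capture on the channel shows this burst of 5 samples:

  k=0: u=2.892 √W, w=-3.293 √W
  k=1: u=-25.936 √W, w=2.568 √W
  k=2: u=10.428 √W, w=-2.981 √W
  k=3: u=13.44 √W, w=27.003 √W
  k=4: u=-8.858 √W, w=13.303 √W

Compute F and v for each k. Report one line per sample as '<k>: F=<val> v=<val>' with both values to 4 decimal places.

0: F=7.2789 v=-0.1704
1: F=-33.5452 v=-9.9281
2: F=15.7805 v=3.1639
3: F=-15.9618 v=17.1826
4: F=-26.0804 v=1.8885

k=0: u−w=6.1850, u+w=-0.4010; √(b/2)=1.1769, √(2b)=2.3537; F=1.1769×6.185=7.2789, v=-0.4010/2.3537=-0.1704
k=1: u−w=-28.5040, u+w=-23.3680; √(b/2)=1.1769, √(2b)=2.3537; F=1.1769×(-28.504)=-33.5452, v=-23.3680/2.3537=-9.9281
k=2: u−w=13.4090, u+w=7.4470; √(b/2)=1.1769, √(2b)=2.3537; F=1.1769×13.409=15.7805, v=7.4470/2.3537=3.1639
k=3: u−w=-13.5630, u+w=40.4430; √(b/2)=1.1769, √(2b)=2.3537; F=1.1769×(-13.563)=-15.9618, v=40.4430/2.3537=17.1826
k=4: u−w=-22.1610, u+w=4.4450; √(b/2)=1.1769, √(2b)=2.3537; F=1.1769×(-22.161)=-26.0804, v=4.4450/2.3537=1.8885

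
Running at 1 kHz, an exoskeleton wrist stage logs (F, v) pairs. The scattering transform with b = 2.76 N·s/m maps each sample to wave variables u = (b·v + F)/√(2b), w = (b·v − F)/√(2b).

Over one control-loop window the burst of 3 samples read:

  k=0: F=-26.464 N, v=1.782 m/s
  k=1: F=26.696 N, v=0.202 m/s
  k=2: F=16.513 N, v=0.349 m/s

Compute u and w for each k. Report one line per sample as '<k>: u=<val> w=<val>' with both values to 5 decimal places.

k=0: b·v=2.76×1.782=4.91832; √(2b)=2.34947; u=(4.91832+(-26.464))/2.34947=-9.17045, w=(4.91832−(-26.464))/2.34947=13.35720
k=1: b·v=2.76×0.202=0.55752; √(2b)=2.34947; u=(0.55752+26.696)/2.34947=11.59987, w=(0.55752−26.696)/2.34947=-11.12528
k=2: b·v=2.76×0.349=0.96324; √(2b)=2.34947; u=(0.96324+16.513)/2.34947=7.43838, w=(0.96324−16.513)/2.34947=-6.61842

0: u=-9.17045 w=13.35720
1: u=11.59987 w=-11.12528
2: u=7.43838 w=-6.61842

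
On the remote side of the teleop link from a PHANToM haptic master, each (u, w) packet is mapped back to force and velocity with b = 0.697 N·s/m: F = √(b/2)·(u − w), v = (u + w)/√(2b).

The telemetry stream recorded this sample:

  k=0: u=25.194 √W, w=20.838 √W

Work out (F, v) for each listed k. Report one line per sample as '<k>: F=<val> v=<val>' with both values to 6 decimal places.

k=0: u−w=4.356000, u+w=46.032000; √(b/2)=0.590339, √(2b)=1.180678; F=0.590339×4.356=2.571516, v=46.032000/1.180678=38.987776

0: F=2.571516 v=38.987776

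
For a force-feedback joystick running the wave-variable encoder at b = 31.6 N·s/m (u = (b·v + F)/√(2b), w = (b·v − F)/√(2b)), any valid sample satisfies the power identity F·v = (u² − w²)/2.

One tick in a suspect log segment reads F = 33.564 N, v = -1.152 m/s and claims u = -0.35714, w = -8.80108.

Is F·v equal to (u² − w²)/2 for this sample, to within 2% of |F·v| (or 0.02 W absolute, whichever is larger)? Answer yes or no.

yes

F·v = 33.564×(-1.152) = -38.6657 W.
(u² − w²)/2 = (0.1275 − 77.4590)/2 = -38.6657 W.
|Δ| = 0.0000;  2% of max(1, |F·v|) = 0.7733.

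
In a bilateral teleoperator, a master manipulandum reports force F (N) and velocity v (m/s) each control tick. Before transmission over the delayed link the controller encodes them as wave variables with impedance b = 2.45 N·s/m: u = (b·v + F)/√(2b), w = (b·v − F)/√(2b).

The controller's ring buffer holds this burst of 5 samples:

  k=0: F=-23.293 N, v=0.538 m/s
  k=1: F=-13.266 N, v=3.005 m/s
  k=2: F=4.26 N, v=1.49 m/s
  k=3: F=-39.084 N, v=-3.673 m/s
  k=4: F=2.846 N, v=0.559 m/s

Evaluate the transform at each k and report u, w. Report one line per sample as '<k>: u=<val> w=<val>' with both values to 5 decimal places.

k=0: b·v=2.45×0.538=1.31810; √(2b)=2.21359; u=(1.31810+(-23.293))/2.21359=-9.92725, w=(1.31810−(-23.293))/2.21359=11.11816
k=1: b·v=2.45×3.005=7.36225; √(2b)=2.21359; u=(7.36225+(-13.266))/2.21359=-2.66704, w=(7.36225−(-13.266))/2.21359=9.31889
k=2: b·v=2.45×1.49=3.65050; √(2b)=2.21359; u=(3.65050+4.26)/2.21359=3.57360, w=(3.65050−4.26)/2.21359=-0.27534
k=3: b·v=2.45×(-3.673)=-8.99885; √(2b)=2.21359; u=(-8.99885+(-39.084))/2.21359=-21.72162, w=(-8.99885−(-39.084))/2.21359=13.59109
k=4: b·v=2.45×0.559=1.36955; √(2b)=2.21359; u=(1.36955+2.846)/2.21359=1.90439, w=(1.36955−2.846)/2.21359=-0.66699

0: u=-9.92725 w=11.11816
1: u=-2.66704 w=9.31889
2: u=3.57360 w=-0.27534
3: u=-21.72162 w=13.59109
4: u=1.90439 w=-0.66699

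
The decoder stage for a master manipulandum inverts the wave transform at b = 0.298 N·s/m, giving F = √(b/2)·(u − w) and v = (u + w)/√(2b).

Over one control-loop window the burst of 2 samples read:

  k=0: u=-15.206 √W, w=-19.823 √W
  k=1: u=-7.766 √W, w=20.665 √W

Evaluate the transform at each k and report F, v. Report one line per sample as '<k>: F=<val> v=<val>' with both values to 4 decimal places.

0: F=1.7822 v=-45.3737
1: F=-10.9745 v=16.7083

k=0: u−w=4.6170, u+w=-35.0290; √(b/2)=0.3860, √(2b)=0.7720; F=0.3860×4.617=1.7822, v=-35.0290/0.7720=-45.3737
k=1: u−w=-28.4310, u+w=12.8990; √(b/2)=0.3860, √(2b)=0.7720; F=0.3860×(-28.431)=-10.9745, v=12.8990/0.7720=16.7083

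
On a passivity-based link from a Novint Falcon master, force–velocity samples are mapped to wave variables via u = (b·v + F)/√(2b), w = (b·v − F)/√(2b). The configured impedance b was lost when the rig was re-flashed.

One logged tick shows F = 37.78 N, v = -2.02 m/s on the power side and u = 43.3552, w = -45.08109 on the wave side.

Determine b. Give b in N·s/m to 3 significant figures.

u + w = -1.7259;  u + w = √(2b)·v, so √(2b) = -1.7259/(-2.02) = 0.8544.
b = (√(2b))²/2 = 0.7300/2 = 0.3650.
(Check via u − w = 2F/√(2b): u − w = 88.4363, 2F/√(2b) = 88.4362.)

b = 0.365 N·s/m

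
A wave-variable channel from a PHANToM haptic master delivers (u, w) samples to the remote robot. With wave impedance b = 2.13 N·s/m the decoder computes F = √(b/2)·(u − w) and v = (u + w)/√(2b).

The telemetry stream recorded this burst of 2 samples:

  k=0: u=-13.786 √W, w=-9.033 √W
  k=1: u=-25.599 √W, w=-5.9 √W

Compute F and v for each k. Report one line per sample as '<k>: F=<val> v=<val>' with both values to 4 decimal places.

0: F=-4.9050 v=-11.0558
1: F=-20.3291 v=-15.2613

k=0: u−w=-4.7530, u+w=-22.8190; √(b/2)=1.0320, √(2b)=2.0640; F=1.0320×(-4.753)=-4.9050, v=-22.8190/2.0640=-11.0558
k=1: u−w=-19.6990, u+w=-31.4990; √(b/2)=1.0320, √(2b)=2.0640; F=1.0320×(-19.699)=-20.3291, v=-31.4990/2.0640=-15.2613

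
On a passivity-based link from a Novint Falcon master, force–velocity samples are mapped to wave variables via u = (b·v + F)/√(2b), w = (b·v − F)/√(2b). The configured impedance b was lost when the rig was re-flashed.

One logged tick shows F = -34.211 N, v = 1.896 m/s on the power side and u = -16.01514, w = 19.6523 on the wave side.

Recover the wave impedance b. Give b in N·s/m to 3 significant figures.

u + w = 3.6372;  u + w = √(2b)·v, so √(2b) = 3.6372/1.896 = 1.9183.
b = (√(2b))²/2 = 3.6800/2 = 1.8400.
(Check via u − w = 2F/√(2b): u − w = -35.6674, 2F/√(2b) = -35.6674.)

b = 1.84 N·s/m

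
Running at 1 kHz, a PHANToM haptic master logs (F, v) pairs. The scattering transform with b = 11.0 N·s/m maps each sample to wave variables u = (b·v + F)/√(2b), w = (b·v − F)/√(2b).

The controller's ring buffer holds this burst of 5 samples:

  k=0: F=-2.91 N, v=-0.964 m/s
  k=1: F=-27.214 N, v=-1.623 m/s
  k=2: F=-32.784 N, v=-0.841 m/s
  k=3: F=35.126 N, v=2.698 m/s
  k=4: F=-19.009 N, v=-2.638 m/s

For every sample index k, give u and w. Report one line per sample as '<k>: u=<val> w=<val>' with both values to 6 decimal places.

0: u=-2.881194 w=-1.640366
1: u=-9.608317 w=1.995772
2: u=-8.961892 w=5.017252
3: u=13.816259 w=-1.161518
4: u=-10.239391 w=-2.133926

k=0: b·v=11.0×(-0.964)=-10.604000; √(2b)=4.690416; u=(-10.604000+(-2.91))/4.690416=-2.881194, w=(-10.604000−(-2.91))/4.690416=-1.640366
k=1: b·v=11.0×(-1.623)=-17.853000; √(2b)=4.690416; u=(-17.853000+(-27.214))/4.690416=-9.608317, w=(-17.853000−(-27.214))/4.690416=1.995772
k=2: b·v=11.0×(-0.841)=-9.251000; √(2b)=4.690416; u=(-9.251000+(-32.784))/4.690416=-8.961892, w=(-9.251000−(-32.784))/4.690416=5.017252
k=3: b·v=11.0×2.698=29.678000; √(2b)=4.690416; u=(29.678000+35.126)/4.690416=13.816259, w=(29.678000−35.126)/4.690416=-1.161518
k=4: b·v=11.0×(-2.638)=-29.018000; √(2b)=4.690416; u=(-29.018000+(-19.009))/4.690416=-10.239391, w=(-29.018000−(-19.009))/4.690416=-2.133926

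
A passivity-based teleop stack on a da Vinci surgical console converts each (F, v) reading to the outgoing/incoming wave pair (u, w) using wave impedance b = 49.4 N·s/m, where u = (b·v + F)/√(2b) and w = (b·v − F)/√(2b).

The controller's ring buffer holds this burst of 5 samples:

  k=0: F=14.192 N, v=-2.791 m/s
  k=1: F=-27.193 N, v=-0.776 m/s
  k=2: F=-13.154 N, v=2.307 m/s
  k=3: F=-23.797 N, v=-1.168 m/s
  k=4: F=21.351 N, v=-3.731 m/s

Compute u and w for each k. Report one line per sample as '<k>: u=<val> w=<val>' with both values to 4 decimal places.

k=0: b·v=49.4×(-2.791)=-137.8754; √(2b)=9.9398; u=(-137.8754+14.192)/9.9398=-12.4432, w=(-137.8754−14.192)/9.9398=-15.2988
k=1: b·v=49.4×(-0.776)=-38.3344; √(2b)=9.9398; u=(-38.3344+(-27.193))/9.9398=-6.5924, w=(-38.3344−(-27.193))/9.9398=-1.1209
k=2: b·v=49.4×2.307=113.9658; √(2b)=9.9398; u=(113.9658+(-13.154))/9.9398=10.1422, w=(113.9658−(-13.154))/9.9398=12.7889
k=3: b·v=49.4×(-1.168)=-57.6992; √(2b)=9.9398; u=(-57.6992+(-23.797))/9.9398=-8.1990, w=(-57.6992−(-23.797))/9.9398=-3.4107
k=4: b·v=49.4×(-3.731)=-184.3114; √(2b)=9.9398; u=(-184.3114+21.351)/9.9398=-16.3947, w=(-184.3114−21.351)/9.9398=-20.6908

0: u=-12.4432 w=-15.2988
1: u=-6.5924 w=-1.1209
2: u=10.1422 w=12.7889
3: u=-8.1990 w=-3.4107
4: u=-16.3947 w=-20.6908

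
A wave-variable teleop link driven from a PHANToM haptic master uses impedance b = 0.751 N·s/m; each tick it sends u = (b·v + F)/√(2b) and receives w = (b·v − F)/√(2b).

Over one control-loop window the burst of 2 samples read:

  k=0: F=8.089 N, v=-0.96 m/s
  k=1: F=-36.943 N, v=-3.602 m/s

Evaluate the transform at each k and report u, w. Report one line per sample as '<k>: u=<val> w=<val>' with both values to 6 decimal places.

0: u=6.011973 w=-7.188511
1: u=-32.350980 w=27.936509

k=0: b·v=0.751×(-0.96)=-0.720960; √(2b)=1.225561; u=(-0.720960+8.089)/1.225561=6.011973, w=(-0.720960−8.089)/1.225561=-7.188511
k=1: b·v=0.751×(-3.602)=-2.705102; √(2b)=1.225561; u=(-2.705102+(-36.943))/1.225561=-32.350980, w=(-2.705102−(-36.943))/1.225561=27.936509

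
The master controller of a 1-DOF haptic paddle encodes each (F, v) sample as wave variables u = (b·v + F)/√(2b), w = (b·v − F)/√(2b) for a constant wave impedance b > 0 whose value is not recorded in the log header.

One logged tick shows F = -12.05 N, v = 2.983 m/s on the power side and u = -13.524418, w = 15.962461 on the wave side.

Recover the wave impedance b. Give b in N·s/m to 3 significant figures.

b = 0.334 N·s/m

u + w = 2.438043;  u + w = √(2b)·v, so √(2b) = 2.438043/2.983 = 0.817312.
b = (√(2b))²/2 = 0.668000/2 = 0.334000.
(Check via u − w = 2F/√(2b): u − w = -29.486879, 2F/√(2b) = -29.486888.)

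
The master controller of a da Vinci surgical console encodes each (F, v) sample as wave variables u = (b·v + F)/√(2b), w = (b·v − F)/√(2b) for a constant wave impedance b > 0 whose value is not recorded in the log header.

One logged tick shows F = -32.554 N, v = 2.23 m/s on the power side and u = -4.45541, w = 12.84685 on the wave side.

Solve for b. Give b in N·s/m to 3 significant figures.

b = 7.08 N·s/m

u + w = 8.3914;  u + w = √(2b)·v, so √(2b) = 8.3914/2.23 = 3.7630.
b = (√(2b))²/2 = 14.1600/2 = 7.0800.
(Check via u − w = 2F/√(2b): u − w = -17.3023, 2F/√(2b) = -17.3023.)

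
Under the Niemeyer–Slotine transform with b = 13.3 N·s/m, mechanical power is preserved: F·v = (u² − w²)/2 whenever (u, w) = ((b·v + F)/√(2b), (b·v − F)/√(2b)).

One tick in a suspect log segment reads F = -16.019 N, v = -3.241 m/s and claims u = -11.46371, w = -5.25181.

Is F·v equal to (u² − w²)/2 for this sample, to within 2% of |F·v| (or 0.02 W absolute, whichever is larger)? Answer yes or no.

yes

F·v = (-16.019)×(-3.241) = 51.9176 W.
(u² − w²)/2 = (131.4166 − 27.5815)/2 = 51.9176 W.
|Δ| = 0.0000;  2% of max(1, |F·v|) = 1.0384.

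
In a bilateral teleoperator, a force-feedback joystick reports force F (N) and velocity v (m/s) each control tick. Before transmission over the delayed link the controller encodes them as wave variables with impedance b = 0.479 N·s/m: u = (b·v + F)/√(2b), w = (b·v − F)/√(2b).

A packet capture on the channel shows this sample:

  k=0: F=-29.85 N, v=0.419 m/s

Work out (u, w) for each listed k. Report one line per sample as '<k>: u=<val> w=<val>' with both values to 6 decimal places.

k=0: b·v=0.479×0.419=0.200701; √(2b)=0.978775; u=(0.200701+(-29.85))/0.978775=-30.292260, w=(0.200701−(-29.85))/0.978775=30.702367

0: u=-30.292260 w=30.702367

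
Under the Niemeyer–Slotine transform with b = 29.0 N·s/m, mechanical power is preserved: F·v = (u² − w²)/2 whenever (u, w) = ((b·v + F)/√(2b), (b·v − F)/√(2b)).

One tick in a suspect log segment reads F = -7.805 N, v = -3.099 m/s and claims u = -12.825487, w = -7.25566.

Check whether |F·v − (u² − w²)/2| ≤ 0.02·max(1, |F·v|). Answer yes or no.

F·v = (-7.805)×(-3.099) = 24.187695 W.
(u² − w²)/2 = (164.493117 − 52.644602)/2 = 55.924257 W.
|Δ| = 31.736562;  2% of max(1, |F·v|) = 0.483754.

no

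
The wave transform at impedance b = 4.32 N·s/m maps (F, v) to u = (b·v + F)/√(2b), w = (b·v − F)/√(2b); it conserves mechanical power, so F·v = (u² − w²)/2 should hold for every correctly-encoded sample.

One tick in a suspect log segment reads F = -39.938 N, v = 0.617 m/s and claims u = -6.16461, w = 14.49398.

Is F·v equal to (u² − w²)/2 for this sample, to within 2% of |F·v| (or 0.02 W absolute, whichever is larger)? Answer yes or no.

no

F·v = (-39.938)×0.617 = -24.6417 W.
(u² − w²)/2 = (38.0024 − 210.0755)/2 = -86.0365 W.
|Δ| = 61.3948;  2% of max(1, |F·v|) = 0.4928.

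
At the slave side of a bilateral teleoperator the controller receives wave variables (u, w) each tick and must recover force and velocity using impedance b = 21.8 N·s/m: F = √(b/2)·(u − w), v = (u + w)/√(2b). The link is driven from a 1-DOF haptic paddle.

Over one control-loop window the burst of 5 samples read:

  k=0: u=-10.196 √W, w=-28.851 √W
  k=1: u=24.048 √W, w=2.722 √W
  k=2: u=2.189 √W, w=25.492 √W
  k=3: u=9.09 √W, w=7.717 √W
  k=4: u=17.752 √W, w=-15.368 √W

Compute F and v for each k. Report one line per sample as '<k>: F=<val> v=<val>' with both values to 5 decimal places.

0: F=61.58976 v=-5.91350
1: F=70.40810 v=4.05420
2: F=-76.93520 v=4.19217
3: F=4.53298 v=2.54535
4: F=109.34617 v=0.36105

k=0: u−w=18.65500, u+w=-39.04700; √(b/2)=3.30151, √(2b)=6.60303; F=3.30151×18.655=61.58976, v=-39.04700/6.60303=-5.91350
k=1: u−w=21.32600, u+w=26.77000; √(b/2)=3.30151, √(2b)=6.60303; F=3.30151×21.326=70.40810, v=26.77000/6.60303=4.05420
k=2: u−w=-23.30300, u+w=27.68100; √(b/2)=3.30151, √(2b)=6.60303; F=3.30151×(-23.303)=-76.93520, v=27.68100/6.60303=4.19217
k=3: u−w=1.37300, u+w=16.80700; √(b/2)=3.30151, √(2b)=6.60303; F=3.30151×1.373=4.53298, v=16.80700/6.60303=2.54535
k=4: u−w=33.12000, u+w=2.38400; √(b/2)=3.30151, √(2b)=6.60303; F=3.30151×33.12=109.34617, v=2.38400/6.60303=0.36105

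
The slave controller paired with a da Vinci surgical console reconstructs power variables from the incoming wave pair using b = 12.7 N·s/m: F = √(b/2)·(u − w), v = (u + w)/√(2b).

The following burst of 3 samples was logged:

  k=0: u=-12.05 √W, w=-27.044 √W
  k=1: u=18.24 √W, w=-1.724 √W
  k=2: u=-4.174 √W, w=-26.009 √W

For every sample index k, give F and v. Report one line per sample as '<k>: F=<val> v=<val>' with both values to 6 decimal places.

k=0: u−w=14.994000, u+w=-39.094000; √(b/2)=2.519921, √(2b)=5.039841; F=2.519921×14.994=37.783690, v=-39.094000/5.039841=-7.756990
k=1: u−w=19.964000, u+w=16.516000; √(b/2)=2.519921, √(2b)=5.039841; F=2.519921×19.964=50.307696, v=16.516000/5.039841=3.277087
k=2: u−w=21.835000, u+w=-30.183000; √(b/2)=2.519921, √(2b)=5.039841; F=2.519921×21.835=55.022467, v=-30.183000/5.039841=-5.988879

0: F=37.783690 v=-7.756990
1: F=50.307696 v=3.277087
2: F=55.022467 v=-5.988879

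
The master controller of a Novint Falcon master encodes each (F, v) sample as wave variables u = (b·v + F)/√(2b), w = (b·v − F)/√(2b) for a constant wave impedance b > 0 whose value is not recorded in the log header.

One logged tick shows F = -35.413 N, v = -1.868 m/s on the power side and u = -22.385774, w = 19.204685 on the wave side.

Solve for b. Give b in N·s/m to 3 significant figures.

u + w = -3.181089;  u + w = √(2b)·v, so √(2b) = -3.181089/(-1.868) = 1.702938.
b = (√(2b))²/2 = 2.899999/2 = 1.450000.
(Check via u − w = 2F/√(2b): u − w = -41.590459, 2F/√(2b) = -41.590464.)

b = 1.45 N·s/m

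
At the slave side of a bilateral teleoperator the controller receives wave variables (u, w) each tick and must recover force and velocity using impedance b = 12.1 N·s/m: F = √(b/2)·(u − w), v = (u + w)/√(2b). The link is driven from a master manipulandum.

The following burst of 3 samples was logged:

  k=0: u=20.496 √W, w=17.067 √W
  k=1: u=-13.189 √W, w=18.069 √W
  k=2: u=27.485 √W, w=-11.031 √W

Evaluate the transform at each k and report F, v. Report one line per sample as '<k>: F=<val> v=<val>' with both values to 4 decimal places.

0: F=8.4342 v=7.6358
1: F=-76.8845 v=0.9920
2: F=94.7368 v=3.3448

k=0: u−w=3.4290, u+w=37.5630; √(b/2)=2.4597, √(2b)=4.9193; F=2.4597×3.429=8.4342, v=37.5630/4.9193=7.6358
k=1: u−w=-31.2580, u+w=4.8800; √(b/2)=2.4597, √(2b)=4.9193; F=2.4597×(-31.258)=-76.8845, v=4.8800/4.9193=0.9920
k=2: u−w=38.5160, u+w=16.4540; √(b/2)=2.4597, √(2b)=4.9193; F=2.4597×38.516=94.7368, v=16.4540/4.9193=3.3448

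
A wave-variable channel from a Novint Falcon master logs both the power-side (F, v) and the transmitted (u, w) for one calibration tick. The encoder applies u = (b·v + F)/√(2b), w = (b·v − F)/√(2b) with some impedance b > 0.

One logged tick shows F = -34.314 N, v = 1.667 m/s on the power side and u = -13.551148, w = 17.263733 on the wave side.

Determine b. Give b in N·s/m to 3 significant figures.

u + w = 3.712585;  u + w = √(2b)·v, so √(2b) = 3.712585/1.667 = 2.227106.
b = (√(2b))²/2 = 4.959999/2 = 2.480000.
(Check via u − w = 2F/√(2b): u − w = -30.814881, 2F/√(2b) = -30.814884.)

b = 2.48 N·s/m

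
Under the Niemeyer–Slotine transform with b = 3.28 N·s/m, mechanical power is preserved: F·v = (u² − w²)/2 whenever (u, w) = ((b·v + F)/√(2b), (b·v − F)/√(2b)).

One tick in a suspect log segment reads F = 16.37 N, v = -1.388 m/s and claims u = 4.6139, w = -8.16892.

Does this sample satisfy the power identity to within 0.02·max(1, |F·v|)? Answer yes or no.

yes

F·v = 16.37×(-1.388) = -22.7216 W.
(u² − w²)/2 = (21.2881 − 66.7313)/2 = -22.7216 W.
|Δ| = 0.0000;  2% of max(1, |F·v|) = 0.4544.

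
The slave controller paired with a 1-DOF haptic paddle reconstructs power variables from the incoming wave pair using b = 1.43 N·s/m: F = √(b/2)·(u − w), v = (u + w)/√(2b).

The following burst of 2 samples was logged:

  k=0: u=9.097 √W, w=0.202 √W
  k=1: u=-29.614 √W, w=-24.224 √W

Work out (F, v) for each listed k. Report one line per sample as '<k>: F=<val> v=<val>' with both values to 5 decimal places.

k=0: u−w=8.89500, u+w=9.29900; √(b/2)=0.84558, √(2b)=1.69115; F=0.84558×8.895=7.52140, v=9.29900/1.69115=5.49861
k=1: u−w=-5.39000, u+w=-53.83800; √(b/2)=0.84558, √(2b)=1.69115; F=0.84558×(-5.39)=-4.55766, v=-53.83800/1.69115=-31.83508

0: F=7.52140 v=5.49861
1: F=-4.55766 v=-31.83508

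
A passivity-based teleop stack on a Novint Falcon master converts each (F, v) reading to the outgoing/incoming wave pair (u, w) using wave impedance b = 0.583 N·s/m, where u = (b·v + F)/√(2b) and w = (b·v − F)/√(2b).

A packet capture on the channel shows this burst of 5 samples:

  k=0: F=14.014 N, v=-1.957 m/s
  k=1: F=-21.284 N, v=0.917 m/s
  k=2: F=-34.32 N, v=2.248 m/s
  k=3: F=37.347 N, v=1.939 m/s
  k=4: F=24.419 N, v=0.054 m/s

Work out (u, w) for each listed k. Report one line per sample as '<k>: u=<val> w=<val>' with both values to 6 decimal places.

0: u=11.921553 w=-14.034750
1: u=-19.215692 w=20.205883
2: u=-30.569516 w=32.996940
3: u=35.633367 w=-33.539606
4: u=22.643218 w=-22.584908

k=0: b·v=0.583×(-1.957)=-1.140931; √(2b)=1.079815; u=(-1.140931+14.014)/1.079815=11.921553, w=(-1.140931−14.014)/1.079815=-14.034750
k=1: b·v=0.583×0.917=0.534611; √(2b)=1.079815; u=(0.534611+(-21.284))/1.079815=-19.215692, w=(0.534611−(-21.284))/1.079815=20.205883
k=2: b·v=0.583×2.248=1.310584; √(2b)=1.079815; u=(1.310584+(-34.32))/1.079815=-30.569516, w=(1.310584−(-34.32))/1.079815=32.996940
k=3: b·v=0.583×1.939=1.130437; √(2b)=1.079815; u=(1.130437+37.347)/1.079815=35.633367, w=(1.130437−37.347)/1.079815=-33.539606
k=4: b·v=0.583×0.054=0.031482; √(2b)=1.079815; u=(0.031482+24.419)/1.079815=22.643218, w=(0.031482−24.419)/1.079815=-22.584908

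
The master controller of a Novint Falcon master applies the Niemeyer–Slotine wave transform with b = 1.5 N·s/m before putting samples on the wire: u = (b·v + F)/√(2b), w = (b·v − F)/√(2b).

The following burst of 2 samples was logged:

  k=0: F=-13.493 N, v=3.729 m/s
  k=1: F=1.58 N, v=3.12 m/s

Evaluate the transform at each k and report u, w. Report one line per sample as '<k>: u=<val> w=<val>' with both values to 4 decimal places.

k=0: b·v=1.5×3.729=5.5935; √(2b)=1.7321; u=(5.5935+(-13.493))/1.7321=-4.5608, w=(5.5935−(-13.493))/1.7321=11.0196
k=1: b·v=1.5×3.12=4.6800; √(2b)=1.7321; u=(4.6800+1.58)/1.7321=3.6142, w=(4.6800−1.58)/1.7321=1.7898

0: u=-4.5608 w=11.0196
1: u=3.6142 w=1.7898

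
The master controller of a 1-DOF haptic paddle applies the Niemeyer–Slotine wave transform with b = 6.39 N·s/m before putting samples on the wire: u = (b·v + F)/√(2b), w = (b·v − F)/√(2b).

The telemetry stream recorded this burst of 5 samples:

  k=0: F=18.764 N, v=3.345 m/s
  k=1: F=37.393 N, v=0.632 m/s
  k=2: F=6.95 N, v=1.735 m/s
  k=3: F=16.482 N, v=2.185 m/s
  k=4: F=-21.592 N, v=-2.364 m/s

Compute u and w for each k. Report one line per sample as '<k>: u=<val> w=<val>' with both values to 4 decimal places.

0: u=11.2278 w=0.7302
1: u=11.5895 w=-9.3302
2: u=5.0453 w=1.1571
3: u=8.5161 w=-0.7049
4: u=-10.2654 w=1.8143

k=0: b·v=6.39×3.345=21.3745; √(2b)=3.5749; u=(21.3745+18.764)/3.5749=11.2278, w=(21.3745−18.764)/3.5749=0.7302
k=1: b·v=6.39×0.632=4.0385; √(2b)=3.5749; u=(4.0385+37.393)/3.5749=11.5895, w=(4.0385−37.393)/3.5749=-9.3302
k=2: b·v=6.39×1.735=11.0867; √(2b)=3.5749; u=(11.0867+6.95)/3.5749=5.0453, w=(11.0867−6.95)/3.5749=1.1571
k=3: b·v=6.39×2.185=13.9621; √(2b)=3.5749; u=(13.9621+16.482)/3.5749=8.5161, w=(13.9621−16.482)/3.5749=-0.7049
k=4: b·v=6.39×(-2.364)=-15.1060; √(2b)=3.5749; u=(-15.1060+(-21.592))/3.5749=-10.2654, w=(-15.1060−(-21.592))/3.5749=1.8143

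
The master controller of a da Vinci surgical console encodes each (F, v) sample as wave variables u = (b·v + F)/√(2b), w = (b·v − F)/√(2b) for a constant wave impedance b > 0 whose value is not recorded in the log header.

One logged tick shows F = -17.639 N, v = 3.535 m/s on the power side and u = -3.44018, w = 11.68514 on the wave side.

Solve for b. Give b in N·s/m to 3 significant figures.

u + w = 8.24496;  u + w = √(2b)·v, so √(2b) = 8.24496/3.535 = 2.33238.
b = (√(2b))²/2 = 5.43999/2 = 2.72000.
(Check via u − w = 2F/√(2b): u − w = -15.12532, 2F/√(2b) = -15.12533.)

b = 2.72 N·s/m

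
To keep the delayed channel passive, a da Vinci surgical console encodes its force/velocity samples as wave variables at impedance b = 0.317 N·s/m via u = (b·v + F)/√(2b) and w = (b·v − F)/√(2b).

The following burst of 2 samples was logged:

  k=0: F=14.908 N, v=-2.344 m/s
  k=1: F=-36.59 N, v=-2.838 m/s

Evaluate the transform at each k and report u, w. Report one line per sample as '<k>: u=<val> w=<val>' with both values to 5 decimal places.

k=0: b·v=0.317×(-2.344)=-0.74305; √(2b)=0.79624; u=(-0.74305+14.908)/0.79624=17.78978, w=(-0.74305−14.908)/0.79624=-19.65617
k=1: b·v=0.317×(-2.838)=-0.89965; √(2b)=0.79624; u=(-0.89965+(-36.59))/0.79624=-47.08328, w=(-0.89965−(-36.59))/0.79624=44.82355

0: u=17.78978 w=-19.65617
1: u=-47.08328 w=44.82355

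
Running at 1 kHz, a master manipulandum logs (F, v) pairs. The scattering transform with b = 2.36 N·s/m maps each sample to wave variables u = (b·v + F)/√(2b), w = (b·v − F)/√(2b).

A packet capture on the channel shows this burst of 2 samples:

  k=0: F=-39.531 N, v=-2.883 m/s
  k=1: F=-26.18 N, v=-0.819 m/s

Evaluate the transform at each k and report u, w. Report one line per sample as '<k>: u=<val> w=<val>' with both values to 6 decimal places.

0: u=-21.327357 w=15.063878
1: u=-12.939983 w=11.160660

k=0: b·v=2.36×(-2.883)=-6.803880; √(2b)=2.172556; u=(-6.803880+(-39.531))/2.172556=-21.327357, w=(-6.803880−(-39.531))/2.172556=15.063878
k=1: b·v=2.36×(-0.819)=-1.932840; √(2b)=2.172556; u=(-1.932840+(-26.18))/2.172556=-12.939983, w=(-1.932840−(-26.18))/2.172556=11.160660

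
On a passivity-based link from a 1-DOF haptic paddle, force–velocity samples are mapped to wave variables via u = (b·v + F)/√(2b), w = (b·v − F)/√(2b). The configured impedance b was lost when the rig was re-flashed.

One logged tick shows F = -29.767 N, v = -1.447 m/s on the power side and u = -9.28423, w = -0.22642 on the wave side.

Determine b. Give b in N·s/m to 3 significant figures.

u + w = -9.5107;  u + w = √(2b)·v, so √(2b) = -9.5107/(-1.447) = 6.5727.
b = (√(2b))²/2 = 43.2000/2 = 21.6000.
(Check via u − w = 2F/√(2b): u − w = -9.0578, 2F/√(2b) = -9.0578.)

b = 21.6 N·s/m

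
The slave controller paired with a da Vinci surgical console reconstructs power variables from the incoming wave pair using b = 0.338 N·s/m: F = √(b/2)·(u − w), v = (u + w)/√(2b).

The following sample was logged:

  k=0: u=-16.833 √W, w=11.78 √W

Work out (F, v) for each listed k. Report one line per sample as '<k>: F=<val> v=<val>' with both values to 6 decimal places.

k=0: u−w=-28.613000, u+w=-5.053000; √(b/2)=0.411096, √(2b)=0.822192; F=0.411096×(-28.613)=-11.762693, v=-5.053000/0.822192=-6.145765

0: F=-11.762693 v=-6.145765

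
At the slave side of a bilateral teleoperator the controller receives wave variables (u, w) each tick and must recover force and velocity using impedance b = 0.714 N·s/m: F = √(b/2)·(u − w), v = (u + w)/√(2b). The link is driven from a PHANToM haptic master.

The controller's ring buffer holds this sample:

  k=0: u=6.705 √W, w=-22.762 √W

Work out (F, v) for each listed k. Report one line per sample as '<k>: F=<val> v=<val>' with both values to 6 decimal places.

k=0: u−w=29.467000, u+w=-16.057000; √(b/2)=0.597495, √(2b)=1.194990; F=0.597495×29.467=17.606378, v=-16.057000/1.194990=-13.436938

0: F=17.606378 v=-13.436938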